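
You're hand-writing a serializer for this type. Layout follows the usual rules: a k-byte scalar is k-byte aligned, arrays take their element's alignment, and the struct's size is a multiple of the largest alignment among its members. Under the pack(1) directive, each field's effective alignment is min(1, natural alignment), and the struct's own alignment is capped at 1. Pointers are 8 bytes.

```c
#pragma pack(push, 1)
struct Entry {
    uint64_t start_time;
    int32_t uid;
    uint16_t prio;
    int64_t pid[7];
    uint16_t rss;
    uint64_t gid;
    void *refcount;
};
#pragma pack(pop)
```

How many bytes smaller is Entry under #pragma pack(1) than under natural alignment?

natural layout:
  start_time at 0 (size 8, align 8) → ends 8
  uid at 8 (size 4, align 4) → ends 12
  prio at 12 (size 2, align 2) → ends 14
  pad 2 to align 8 for pid
  pid at 16 (size 56, align 8) → ends 72
  rss at 72 (size 2, align 2) → ends 74
  pad 6 to align 8 for gid
  gid at 80 (size 8, align 8) → ends 88
  refcount at 88 (size 8, align 8) → ends 96
  total 96 bytes, alignment 8
packed(1) layout:
  start_time at 0 (size 8, align 1) → ends 8
  uid at 8 (size 4, align 1) → ends 12
  prio at 12 (size 2, align 1) → ends 14
  pid at 14 (size 56, align 1) → ends 70
  rss at 70 (size 2, align 1) → ends 72
  gid at 72 (size 8, align 1) → ends 80
  refcount at 80 (size 8, align 1) → ends 88
  total 88 bytes, alignment 1
96 − 88 = 8

8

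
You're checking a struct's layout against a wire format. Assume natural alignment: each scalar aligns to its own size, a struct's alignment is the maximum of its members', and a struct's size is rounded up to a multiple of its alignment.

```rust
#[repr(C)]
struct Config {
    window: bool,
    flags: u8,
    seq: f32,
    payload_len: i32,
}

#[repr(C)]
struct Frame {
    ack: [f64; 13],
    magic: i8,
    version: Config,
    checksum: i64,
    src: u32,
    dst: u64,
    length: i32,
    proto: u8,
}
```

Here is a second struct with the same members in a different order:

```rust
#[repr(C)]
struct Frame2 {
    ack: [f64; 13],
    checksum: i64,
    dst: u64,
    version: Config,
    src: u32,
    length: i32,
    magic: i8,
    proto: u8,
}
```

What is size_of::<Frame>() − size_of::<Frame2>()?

Config: @0: window [1B, align 1] → 1; @1: flags [1B, align 1] → 2; +2 pad (align 4); @4: seq [4B, align 4] → 8; @8: payload_len [4B, align 4] → 12; size 12, align 4
@0: ack [104B, align 8] → 104
@104: magic [1B, align 1] → 105
+3 pad (align 4)
@108: version [12B, align 4] → 120
@120: checksum [8B, align 8] → 128
@128: src [4B, align 4] → 132
+4 pad (align 8)
@136: dst [8B, align 8] → 144
@144: length [4B, align 4] → 148
@148: proto [1B, align 1] → 149
+3 tail pad (align 8)
size 152, align 8
— Frame2 —
@0: ack [104B, align 8] → 104
@104: checksum [8B, align 8] → 112
@112: dst [8B, align 8] → 120
@120: version [12B, align 4] → 132
@132: src [4B, align 4] → 136
@136: length [4B, align 4] → 140
@140: magic [1B, align 1] → 141
@141: proto [1B, align 1] → 142
+2 tail pad (align 8)
size 144, align 8
152 − 144 = 8

8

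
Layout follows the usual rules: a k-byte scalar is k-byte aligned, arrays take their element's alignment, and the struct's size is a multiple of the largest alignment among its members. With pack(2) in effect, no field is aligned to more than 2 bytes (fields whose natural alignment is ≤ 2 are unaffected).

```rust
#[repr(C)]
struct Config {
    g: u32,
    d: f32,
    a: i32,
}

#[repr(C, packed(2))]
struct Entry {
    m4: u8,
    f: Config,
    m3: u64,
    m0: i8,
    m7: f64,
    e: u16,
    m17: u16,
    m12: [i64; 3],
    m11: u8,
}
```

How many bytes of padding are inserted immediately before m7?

Config: 0..4  g  (4B, 4-aligned); 4..8  d  (4B, 4-aligned); 8..12  a  (4B, 4-aligned); sizeof = 12, alignof = 4
0..1  m4  (1B, 1-aligned)
1..2  -- padding (1B)
2..14  f  (12B, 2-aligned)
14..22  m3  (8B, 2-aligned)
22..23  m0  (1B, 1-aligned)
23..24  -- padding (1B)
24..32  m7  (8B, 2-aligned)

1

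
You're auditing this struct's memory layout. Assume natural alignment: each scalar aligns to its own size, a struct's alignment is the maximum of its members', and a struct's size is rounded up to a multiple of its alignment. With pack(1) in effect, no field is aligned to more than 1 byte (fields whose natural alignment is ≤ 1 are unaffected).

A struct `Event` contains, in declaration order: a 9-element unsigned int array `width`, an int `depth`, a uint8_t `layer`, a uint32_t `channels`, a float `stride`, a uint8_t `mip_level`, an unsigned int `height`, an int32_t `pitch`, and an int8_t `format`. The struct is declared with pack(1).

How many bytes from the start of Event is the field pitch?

54

width at 0 (size 36, align 1) → ends 36
depth at 36 (size 4, align 1) → ends 40
layer at 40 (size 1, align 1) → ends 41
channels at 41 (size 4, align 1) → ends 45
stride at 45 (size 4, align 1) → ends 49
mip_level at 49 (size 1, align 1) → ends 50
height at 50 (size 4, align 1) → ends 54
pitch at 54 (size 4, align 1) → ends 58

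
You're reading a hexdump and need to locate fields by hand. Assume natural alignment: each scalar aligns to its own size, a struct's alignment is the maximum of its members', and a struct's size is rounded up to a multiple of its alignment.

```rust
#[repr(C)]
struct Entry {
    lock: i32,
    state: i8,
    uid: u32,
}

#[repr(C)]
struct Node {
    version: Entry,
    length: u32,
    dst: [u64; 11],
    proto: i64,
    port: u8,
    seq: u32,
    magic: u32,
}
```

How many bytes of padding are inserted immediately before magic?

0

Entry: lock at 0 (size 4, align 4) → ends 4; state at 4 (size 1, align 1) → ends 5; pad 3 to align 4 for uid; uid at 8 (size 4, align 4) → ends 12; total 12 bytes, alignment 4
version at 0 (size 12, align 4) → ends 12
length at 12 (size 4, align 4) → ends 16
dst at 16 (size 88, align 8) → ends 104
proto at 104 (size 8, align 8) → ends 112
port at 112 (size 1, align 1) → ends 113
pad 3 to align 4 for seq
seq at 116 (size 4, align 4) → ends 120
magic at 120 (size 4, align 4) → ends 124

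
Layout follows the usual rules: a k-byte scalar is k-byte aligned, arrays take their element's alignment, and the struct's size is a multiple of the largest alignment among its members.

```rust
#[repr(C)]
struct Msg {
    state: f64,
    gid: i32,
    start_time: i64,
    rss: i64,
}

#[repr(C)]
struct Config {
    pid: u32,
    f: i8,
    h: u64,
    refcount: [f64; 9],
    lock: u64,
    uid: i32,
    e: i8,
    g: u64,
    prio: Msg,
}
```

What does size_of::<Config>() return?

144

Msg: @0: state [8B, align 8] → 8; @8: gid [4B, align 4] → 12; +4 pad (align 8); @16: start_time [8B, align 8] → 24; @24: rss [8B, align 8] → 32; size 32, align 8
@0: pid [4B, align 4] → 4
@4: f [1B, align 1] → 5
+3 pad (align 8)
@8: h [8B, align 8] → 16
@16: refcount [72B, align 8] → 88
@88: lock [8B, align 8] → 96
@96: uid [4B, align 4] → 100
@100: e [1B, align 1] → 101
+3 pad (align 8)
@104: g [8B, align 8] → 112
@112: prio [32B, align 8] → 144
size 144, align 8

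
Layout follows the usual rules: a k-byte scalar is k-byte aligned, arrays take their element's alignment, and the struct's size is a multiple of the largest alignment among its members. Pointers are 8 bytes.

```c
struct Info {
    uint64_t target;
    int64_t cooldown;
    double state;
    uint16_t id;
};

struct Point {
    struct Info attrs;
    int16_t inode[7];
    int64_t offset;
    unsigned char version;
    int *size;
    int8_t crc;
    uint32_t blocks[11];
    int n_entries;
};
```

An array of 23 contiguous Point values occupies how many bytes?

2944

Info: @0: target [8B, align 8] → 8; @8: cooldown [8B, align 8] → 16; @16: state [8B, align 8] → 24; @24: id [2B, align 2] → 26; +6 tail pad (align 8); size 32, align 8
@0: attrs [32B, align 8] → 32
@32: inode [14B, align 2] → 46
+2 pad (align 8)
@48: offset [8B, align 8] → 56
@56: version [1B, align 1] → 57
+7 pad (align 8)
@64: size [8B, align 8] → 72
@72: crc [1B, align 1] → 73
+3 pad (align 4)
@76: blocks [44B, align 4] → 120
@120: n_entries [4B, align 4] → 124
+4 tail pad (align 8)
size 128, align 8
array of 23: 23 × 128 = 2944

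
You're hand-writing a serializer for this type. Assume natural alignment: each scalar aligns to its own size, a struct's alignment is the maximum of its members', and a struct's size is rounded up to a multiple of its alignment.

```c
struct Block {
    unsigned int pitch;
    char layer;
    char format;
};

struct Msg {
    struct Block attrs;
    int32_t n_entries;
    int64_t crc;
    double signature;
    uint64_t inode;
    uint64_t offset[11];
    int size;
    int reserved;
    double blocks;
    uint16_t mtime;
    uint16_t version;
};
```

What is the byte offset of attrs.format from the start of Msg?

5

Block: pitch at 0 (size 4, align 4) → ends 4; layer at 4 (size 1, align 1) → ends 5; format at 5 (size 1, align 1) → ends 6; tail pad 2 to reach multiple of 4; total 8 bytes, alignment 4
attrs at 0 (size 8, align 4) → ends 8
within Block: format at 5
0 + 5 = 5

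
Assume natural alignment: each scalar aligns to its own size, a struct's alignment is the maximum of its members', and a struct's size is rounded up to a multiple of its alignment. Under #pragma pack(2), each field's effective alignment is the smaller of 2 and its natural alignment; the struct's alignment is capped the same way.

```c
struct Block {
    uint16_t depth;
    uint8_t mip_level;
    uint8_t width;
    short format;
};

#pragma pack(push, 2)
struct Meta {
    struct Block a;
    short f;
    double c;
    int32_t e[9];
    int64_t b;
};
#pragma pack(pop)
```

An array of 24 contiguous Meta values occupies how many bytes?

1440

Block: depth at 0 (size 2, align 2) → ends 2; mip_level at 2 (size 1, align 1) → ends 3; width at 3 (size 1, align 1) → ends 4; format at 4 (size 2, align 2) → ends 6; total 6 bytes, alignment 2
a at 0 (size 6, align 2) → ends 6
f at 6 (size 2, align 2) → ends 8
c at 8 (size 8, align 2) → ends 16
e at 16 (size 36, align 2) → ends 52
b at 52 (size 8, align 2) → ends 60
total 60 bytes, alignment 2
array of 24: 24 × 60 = 1440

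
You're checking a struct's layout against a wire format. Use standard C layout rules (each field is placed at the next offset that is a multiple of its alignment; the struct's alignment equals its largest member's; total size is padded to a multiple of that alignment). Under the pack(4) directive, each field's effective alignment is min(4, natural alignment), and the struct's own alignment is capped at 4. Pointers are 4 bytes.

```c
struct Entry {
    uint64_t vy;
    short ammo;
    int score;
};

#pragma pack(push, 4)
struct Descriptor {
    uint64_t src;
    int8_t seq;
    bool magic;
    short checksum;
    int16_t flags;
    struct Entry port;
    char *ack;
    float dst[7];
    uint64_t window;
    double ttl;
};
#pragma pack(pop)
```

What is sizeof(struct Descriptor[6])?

Entry: vy at 0 (size 8, align 8) → ends 8; ammo at 8 (size 2, align 2) → ends 10; pad 2 to align 4 for score; score at 12 (size 4, align 4) → ends 16; total 16 bytes, alignment 8
src at 0 (size 8, align 4) → ends 8
seq at 8 (size 1, align 1) → ends 9
magic at 9 (size 1, align 1) → ends 10
checksum at 10 (size 2, align 2) → ends 12
flags at 12 (size 2, align 2) → ends 14
pad 2 to align 4 for port
port at 16 (size 16, align 4) → ends 32
ack at 32 (size 4, align 4) → ends 36
dst at 36 (size 28, align 4) → ends 64
window at 64 (size 8, align 4) → ends 72
ttl at 72 (size 8, align 4) → ends 80
total 80 bytes, alignment 4
array of 6: 6 × 80 = 480

480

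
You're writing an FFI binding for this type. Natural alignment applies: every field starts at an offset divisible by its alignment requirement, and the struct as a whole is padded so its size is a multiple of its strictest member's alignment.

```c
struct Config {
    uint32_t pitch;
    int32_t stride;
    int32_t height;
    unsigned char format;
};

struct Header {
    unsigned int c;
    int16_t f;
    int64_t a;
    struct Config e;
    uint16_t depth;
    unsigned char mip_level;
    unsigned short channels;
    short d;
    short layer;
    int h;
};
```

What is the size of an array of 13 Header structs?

624

Config: 0..4  pitch  (4B, 4-aligned); 4..8  stride  (4B, 4-aligned); 8..12  height  (4B, 4-aligned); 12..13  format  (1B, 1-aligned); 13..16  -- tail padding (3B); sizeof = 16, alignof = 4
0..4  c  (4B, 4-aligned)
4..6  f  (2B, 2-aligned)
6..8  -- padding (2B)
8..16  a  (8B, 8-aligned)
16..32  e  (16B, 4-aligned)
32..34  depth  (2B, 2-aligned)
34..35  mip_level  (1B, 1-aligned)
35..36  -- padding (1B)
36..38  channels  (2B, 2-aligned)
38..40  d  (2B, 2-aligned)
40..42  layer  (2B, 2-aligned)
42..44  -- padding (2B)
44..48  h  (4B, 4-aligned)
sizeof = 48, alignof = 8
array of 13: 13 × 48 = 624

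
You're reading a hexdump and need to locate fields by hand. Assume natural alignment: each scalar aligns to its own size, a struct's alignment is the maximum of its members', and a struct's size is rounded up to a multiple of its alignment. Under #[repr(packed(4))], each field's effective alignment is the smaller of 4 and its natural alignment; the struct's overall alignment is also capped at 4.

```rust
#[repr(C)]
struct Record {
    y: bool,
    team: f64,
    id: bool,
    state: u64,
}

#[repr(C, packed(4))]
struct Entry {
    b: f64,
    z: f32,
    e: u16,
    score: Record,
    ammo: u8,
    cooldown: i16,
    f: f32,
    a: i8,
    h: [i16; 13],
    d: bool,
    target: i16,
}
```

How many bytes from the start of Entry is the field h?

58

Record: y at 0 (size 1, align 1) → ends 1; pad 7 to align 8 for team; team at 8 (size 8, align 8) → ends 16; id at 16 (size 1, align 1) → ends 17; pad 7 to align 8 for state; state at 24 (size 8, align 8) → ends 32; total 32 bytes, alignment 8
b at 0 (size 8, align 4) → ends 8
z at 8 (size 4, align 4) → ends 12
e at 12 (size 2, align 2) → ends 14
pad 2 to align 4 for score
score at 16 (size 32, align 4) → ends 48
ammo at 48 (size 1, align 1) → ends 49
pad 1 to align 2 for cooldown
cooldown at 50 (size 2, align 2) → ends 52
f at 52 (size 4, align 4) → ends 56
a at 56 (size 1, align 1) → ends 57
pad 1 to align 2 for h
h at 58 (size 26, align 2) → ends 84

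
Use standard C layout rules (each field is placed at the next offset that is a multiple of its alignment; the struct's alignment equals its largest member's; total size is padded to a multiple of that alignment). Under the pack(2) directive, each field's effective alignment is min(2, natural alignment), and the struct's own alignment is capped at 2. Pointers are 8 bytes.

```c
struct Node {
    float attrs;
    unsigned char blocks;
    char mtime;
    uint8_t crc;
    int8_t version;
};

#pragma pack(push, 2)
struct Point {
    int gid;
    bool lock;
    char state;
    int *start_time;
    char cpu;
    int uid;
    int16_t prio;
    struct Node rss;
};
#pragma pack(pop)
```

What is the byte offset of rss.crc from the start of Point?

28

Node: @0: attrs [4B, align 4] → 4; @4: blocks [1B, align 1] → 5; @5: mtime [1B, align 1] → 6; @6: crc [1B, align 1] → 7; @7: version [1B, align 1] → 8; size 8, align 4
@0: gid [4B, align 2] → 4
@4: lock [1B, align 1] → 5
@5: state [1B, align 1] → 6
@6: start_time [8B, align 2] → 14
@14: cpu [1B, align 1] → 15
+1 pad (align 2)
@16: uid [4B, align 2] → 20
@20: prio [2B, align 2] → 22
@22: rss [8B, align 2] → 30
within Node: crc at 6
22 + 6 = 28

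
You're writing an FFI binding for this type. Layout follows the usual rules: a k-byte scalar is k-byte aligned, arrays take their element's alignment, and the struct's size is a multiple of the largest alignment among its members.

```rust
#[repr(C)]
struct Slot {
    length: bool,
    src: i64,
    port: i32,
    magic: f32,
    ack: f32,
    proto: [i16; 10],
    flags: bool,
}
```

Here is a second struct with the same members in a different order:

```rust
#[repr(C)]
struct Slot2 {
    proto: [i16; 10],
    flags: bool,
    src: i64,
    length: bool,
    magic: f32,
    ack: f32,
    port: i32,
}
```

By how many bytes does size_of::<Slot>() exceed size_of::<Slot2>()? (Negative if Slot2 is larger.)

8

0..1  length  (1B, 1-aligned)
1..8  -- padding (7B)
8..16  src  (8B, 8-aligned)
16..20  port  (4B, 4-aligned)
20..24  magic  (4B, 4-aligned)
24..28  ack  (4B, 4-aligned)
28..48  proto  (20B, 2-aligned)
48..49  flags  (1B, 1-aligned)
49..56  -- tail padding (7B)
sizeof = 56, alignof = 8
— Slot2 —
0..20  proto  (20B, 2-aligned)
20..21  flags  (1B, 1-aligned)
21..24  -- padding (3B)
24..32  src  (8B, 8-aligned)
32..33  length  (1B, 1-aligned)
33..36  -- padding (3B)
36..40  magic  (4B, 4-aligned)
40..44  ack  (4B, 4-aligned)
44..48  port  (4B, 4-aligned)
sizeof = 48, alignof = 8
56 − 48 = 8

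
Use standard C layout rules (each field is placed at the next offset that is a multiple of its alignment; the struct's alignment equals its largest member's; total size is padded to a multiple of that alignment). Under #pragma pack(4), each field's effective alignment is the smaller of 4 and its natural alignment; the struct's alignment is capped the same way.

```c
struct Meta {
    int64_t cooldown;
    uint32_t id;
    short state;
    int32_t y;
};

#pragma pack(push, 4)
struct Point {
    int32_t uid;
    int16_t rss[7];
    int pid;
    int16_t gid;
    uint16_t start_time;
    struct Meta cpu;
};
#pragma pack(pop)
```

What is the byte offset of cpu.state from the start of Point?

Meta: 0..8  cooldown  (8B, 8-aligned); 8..12  id  (4B, 4-aligned); 12..14  state  (2B, 2-aligned); 14..16  -- padding (2B); 16..20  y  (4B, 4-aligned); 20..24  -- tail padding (4B); sizeof = 24, alignof = 8
0..4  uid  (4B, 4-aligned)
4..18  rss  (14B, 2-aligned)
18..20  -- padding (2B)
20..24  pid  (4B, 4-aligned)
24..26  gid  (2B, 2-aligned)
26..28  start_time  (2B, 2-aligned)
28..52  cpu  (24B, 4-aligned)
within Meta: state at 12
28 + 12 = 40

40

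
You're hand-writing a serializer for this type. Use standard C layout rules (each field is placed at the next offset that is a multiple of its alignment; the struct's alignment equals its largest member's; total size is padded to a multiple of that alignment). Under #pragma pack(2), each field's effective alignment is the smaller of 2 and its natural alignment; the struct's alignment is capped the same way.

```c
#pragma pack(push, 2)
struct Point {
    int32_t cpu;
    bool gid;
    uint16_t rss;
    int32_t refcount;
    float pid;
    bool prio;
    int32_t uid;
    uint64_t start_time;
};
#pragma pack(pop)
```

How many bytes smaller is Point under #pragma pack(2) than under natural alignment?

2

natural layout:
  0..4  cpu  (4B, 4-aligned)
  4..5  gid  (1B, 1-aligned)
  5..6  -- padding (1B)
  6..8  rss  (2B, 2-aligned)
  8..12  refcount  (4B, 4-aligned)
  12..16  pid  (4B, 4-aligned)
  16..17  prio  (1B, 1-aligned)
  17..20  -- padding (3B)
  20..24  uid  (4B, 4-aligned)
  24..32  start_time  (8B, 8-aligned)
  sizeof = 32, alignof = 8
packed(2) layout:
  0..4  cpu  (4B, 2-aligned)
  4..5  gid  (1B, 1-aligned)
  5..6  -- padding (1B)
  6..8  rss  (2B, 2-aligned)
  8..12  refcount  (4B, 2-aligned)
  12..16  pid  (4B, 2-aligned)
  16..17  prio  (1B, 1-aligned)
  17..18  -- padding (1B)
  18..22  uid  (4B, 2-aligned)
  22..30  start_time  (8B, 2-aligned)
  sizeof = 30, alignof = 2
32 − 30 = 2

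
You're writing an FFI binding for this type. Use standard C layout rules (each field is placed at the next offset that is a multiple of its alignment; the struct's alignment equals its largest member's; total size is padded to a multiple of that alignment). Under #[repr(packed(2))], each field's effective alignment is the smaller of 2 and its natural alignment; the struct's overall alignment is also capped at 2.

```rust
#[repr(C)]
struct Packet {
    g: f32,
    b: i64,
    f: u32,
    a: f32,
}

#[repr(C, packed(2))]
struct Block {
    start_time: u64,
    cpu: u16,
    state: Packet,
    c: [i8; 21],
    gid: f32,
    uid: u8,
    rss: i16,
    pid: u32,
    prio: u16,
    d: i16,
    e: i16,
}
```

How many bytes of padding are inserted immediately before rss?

1

Packet: @0: g [4B, align 4] → 4; +4 pad (align 8); @8: b [8B, align 8] → 16; @16: f [4B, align 4] → 20; @20: a [4B, align 4] → 24; size 24, align 8
@0: start_time [8B, align 2] → 8
@8: cpu [2B, align 2] → 10
@10: state [24B, align 2] → 34
@34: c [21B, align 1] → 55
+1 pad (align 2)
@56: gid [4B, align 2] → 60
@60: uid [1B, align 1] → 61
+1 pad (align 2)
@62: rss [2B, align 2] → 64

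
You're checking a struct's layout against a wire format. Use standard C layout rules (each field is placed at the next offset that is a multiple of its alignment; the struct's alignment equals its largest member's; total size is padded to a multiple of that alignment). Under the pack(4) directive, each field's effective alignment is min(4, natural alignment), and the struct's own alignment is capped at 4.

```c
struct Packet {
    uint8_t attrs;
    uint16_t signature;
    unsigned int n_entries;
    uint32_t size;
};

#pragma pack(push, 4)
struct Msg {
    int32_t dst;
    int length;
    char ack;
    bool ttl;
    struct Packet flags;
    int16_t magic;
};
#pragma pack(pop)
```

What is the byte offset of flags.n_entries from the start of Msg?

16

Packet: attrs at 0 (size 1, align 1) → ends 1; pad 1 to align 2 for signature; signature at 2 (size 2, align 2) → ends 4; n_entries at 4 (size 4, align 4) → ends 8; size at 8 (size 4, align 4) → ends 12; total 12 bytes, alignment 4
dst at 0 (size 4, align 4) → ends 4
length at 4 (size 4, align 4) → ends 8
ack at 8 (size 1, align 1) → ends 9
ttl at 9 (size 1, align 1) → ends 10
pad 2 to align 4 for flags
flags at 12 (size 12, align 4) → ends 24
within Packet: n_entries at 4
12 + 4 = 16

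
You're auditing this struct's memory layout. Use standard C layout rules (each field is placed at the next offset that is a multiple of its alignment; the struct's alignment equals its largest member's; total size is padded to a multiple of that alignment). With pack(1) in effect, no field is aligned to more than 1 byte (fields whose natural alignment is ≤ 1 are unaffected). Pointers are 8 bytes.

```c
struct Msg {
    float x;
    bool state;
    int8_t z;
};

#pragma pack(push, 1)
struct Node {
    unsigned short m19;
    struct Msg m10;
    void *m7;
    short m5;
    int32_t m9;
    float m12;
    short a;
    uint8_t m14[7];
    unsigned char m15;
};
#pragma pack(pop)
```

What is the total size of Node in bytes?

38

Msg: 0..4  x  (4B, 4-aligned); 4..5  state  (1B, 1-aligned); 5..6  z  (1B, 1-aligned); 6..8  -- tail padding (2B); sizeof = 8, alignof = 4
0..2  m19  (2B, 1-aligned)
2..10  m10  (8B, 1-aligned)
10..18  m7  (8B, 1-aligned)
18..20  m5  (2B, 1-aligned)
20..24  m9  (4B, 1-aligned)
24..28  m12  (4B, 1-aligned)
28..30  a  (2B, 1-aligned)
30..37  m14  (7B, 1-aligned)
37..38  m15  (1B, 1-aligned)
sizeof = 38, alignof = 1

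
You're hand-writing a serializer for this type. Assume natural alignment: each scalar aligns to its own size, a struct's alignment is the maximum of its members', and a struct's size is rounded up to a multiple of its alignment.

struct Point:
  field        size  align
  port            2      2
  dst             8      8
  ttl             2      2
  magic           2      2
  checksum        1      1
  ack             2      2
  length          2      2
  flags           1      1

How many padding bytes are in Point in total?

@0: port [2B, align 2] → 2
+6 pad (align 8)
@8: dst [8B, align 8] → 16
@16: ttl [2B, align 2] → 18
@18: magic [2B, align 2] → 20
@20: checksum [1B, align 1] → 21
+1 pad (align 2)
@22: ack [2B, align 2] → 24
@24: length [2B, align 2] → 26
@26: flags [1B, align 1] → 27
+5 tail pad (align 8)
size 32, align 8
data bytes 20, size 32 → padding 12

12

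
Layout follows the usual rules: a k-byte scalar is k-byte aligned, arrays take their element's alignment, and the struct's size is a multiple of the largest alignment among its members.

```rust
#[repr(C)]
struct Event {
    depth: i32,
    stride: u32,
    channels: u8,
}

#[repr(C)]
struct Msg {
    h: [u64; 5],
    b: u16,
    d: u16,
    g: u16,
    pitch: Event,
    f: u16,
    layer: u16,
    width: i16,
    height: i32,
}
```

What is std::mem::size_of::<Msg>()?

Event: depth at 0 (size 4, align 4) → ends 4; stride at 4 (size 4, align 4) → ends 8; channels at 8 (size 1, align 1) → ends 9; tail pad 3 to reach multiple of 4; total 12 bytes, alignment 4
h at 0 (size 40, align 8) → ends 40
b at 40 (size 2, align 2) → ends 42
d at 42 (size 2, align 2) → ends 44
g at 44 (size 2, align 2) → ends 46
pad 2 to align 4 for pitch
pitch at 48 (size 12, align 4) → ends 60
f at 60 (size 2, align 2) → ends 62
layer at 62 (size 2, align 2) → ends 64
width at 64 (size 2, align 2) → ends 66
pad 2 to align 4 for height
height at 68 (size 4, align 4) → ends 72
total 72 bytes, alignment 8

72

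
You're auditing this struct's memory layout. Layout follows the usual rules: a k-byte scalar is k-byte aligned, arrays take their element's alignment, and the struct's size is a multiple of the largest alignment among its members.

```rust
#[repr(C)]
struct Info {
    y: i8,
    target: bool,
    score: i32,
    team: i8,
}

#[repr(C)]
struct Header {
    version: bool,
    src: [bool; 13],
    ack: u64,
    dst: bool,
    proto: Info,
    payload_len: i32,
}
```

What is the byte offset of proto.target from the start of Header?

29

Info: 0..1  y  (1B, 1-aligned); 1..2  target  (1B, 1-aligned); 2..4  -- padding (2B); 4..8  score  (4B, 4-aligned); 8..9  team  (1B, 1-aligned); 9..12  -- tail padding (3B); sizeof = 12, alignof = 4
0..1  version  (1B, 1-aligned)
1..14  src  (13B, 1-aligned)
14..16  -- padding (2B)
16..24  ack  (8B, 8-aligned)
24..25  dst  (1B, 1-aligned)
25..28  -- padding (3B)
28..40  proto  (12B, 4-aligned)
within Info: target at 1
28 + 1 = 29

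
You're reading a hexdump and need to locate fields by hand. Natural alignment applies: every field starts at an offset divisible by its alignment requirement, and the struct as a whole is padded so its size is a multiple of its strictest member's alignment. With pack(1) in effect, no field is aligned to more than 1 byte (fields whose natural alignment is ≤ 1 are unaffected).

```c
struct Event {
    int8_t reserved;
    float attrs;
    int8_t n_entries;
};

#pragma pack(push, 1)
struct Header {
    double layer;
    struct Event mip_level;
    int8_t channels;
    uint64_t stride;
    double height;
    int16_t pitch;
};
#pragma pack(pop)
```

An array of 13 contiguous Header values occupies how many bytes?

507

Event: 0..1  reserved  (1B, 1-aligned); 1..4  -- padding (3B); 4..8  attrs  (4B, 4-aligned); 8..9  n_entries  (1B, 1-aligned); 9..12  -- tail padding (3B); sizeof = 12, alignof = 4
0..8  layer  (8B, 1-aligned)
8..20  mip_level  (12B, 1-aligned)
20..21  channels  (1B, 1-aligned)
21..29  stride  (8B, 1-aligned)
29..37  height  (8B, 1-aligned)
37..39  pitch  (2B, 1-aligned)
sizeof = 39, alignof = 1
array of 13: 13 × 39 = 507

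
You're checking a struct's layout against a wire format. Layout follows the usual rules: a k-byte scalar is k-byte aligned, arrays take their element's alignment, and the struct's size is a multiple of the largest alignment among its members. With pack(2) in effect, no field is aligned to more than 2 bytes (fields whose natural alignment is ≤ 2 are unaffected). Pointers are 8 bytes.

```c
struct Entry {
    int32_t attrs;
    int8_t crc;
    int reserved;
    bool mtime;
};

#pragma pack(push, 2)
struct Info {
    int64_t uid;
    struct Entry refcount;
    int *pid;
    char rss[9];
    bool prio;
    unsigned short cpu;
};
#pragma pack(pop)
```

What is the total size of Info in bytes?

44 bytes

Entry: attrs at 0 (size 4, align 4) → ends 4; crc at 4 (size 1, align 1) → ends 5; pad 3 to align 4 for reserved; reserved at 8 (size 4, align 4) → ends 12; mtime at 12 (size 1, align 1) → ends 13; tail pad 3 to reach multiple of 4; total 16 bytes, alignment 4
uid at 0 (size 8, align 2) → ends 8
refcount at 8 (size 16, align 2) → ends 24
pid at 24 (size 8, align 2) → ends 32
rss at 32 (size 9, align 1) → ends 41
prio at 41 (size 1, align 1) → ends 42
cpu at 42 (size 2, align 2) → ends 44
total 44 bytes, alignment 2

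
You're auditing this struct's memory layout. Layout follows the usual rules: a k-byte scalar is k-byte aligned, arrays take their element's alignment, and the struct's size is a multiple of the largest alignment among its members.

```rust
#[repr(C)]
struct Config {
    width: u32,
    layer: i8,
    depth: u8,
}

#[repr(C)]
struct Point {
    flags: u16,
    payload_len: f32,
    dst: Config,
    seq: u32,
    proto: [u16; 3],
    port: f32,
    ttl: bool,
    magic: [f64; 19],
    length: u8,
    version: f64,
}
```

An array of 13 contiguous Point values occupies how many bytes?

2704

Config: 0..4  width  (4B, 4-aligned); 4..5  layer  (1B, 1-aligned); 5..6  depth  (1B, 1-aligned); 6..8  -- tail padding (2B); sizeof = 8, alignof = 4
0..2  flags  (2B, 2-aligned)
2..4  -- padding (2B)
4..8  payload_len  (4B, 4-aligned)
8..16  dst  (8B, 4-aligned)
16..20  seq  (4B, 4-aligned)
20..26  proto  (6B, 2-aligned)
26..28  -- padding (2B)
28..32  port  (4B, 4-aligned)
32..33  ttl  (1B, 1-aligned)
33..40  -- padding (7B)
40..192  magic  (152B, 8-aligned)
192..193  length  (1B, 1-aligned)
193..200  -- padding (7B)
200..208  version  (8B, 8-aligned)
sizeof = 208, alignof = 8
array of 13: 13 × 208 = 2704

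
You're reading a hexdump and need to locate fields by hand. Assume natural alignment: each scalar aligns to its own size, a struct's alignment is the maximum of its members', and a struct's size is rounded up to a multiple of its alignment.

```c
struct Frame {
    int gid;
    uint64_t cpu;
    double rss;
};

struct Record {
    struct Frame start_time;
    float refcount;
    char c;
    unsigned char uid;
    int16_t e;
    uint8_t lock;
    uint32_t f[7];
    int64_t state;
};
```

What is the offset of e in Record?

Frame: gid at 0 (size 4, align 4) → ends 4; pad 4 to align 8 for cpu; cpu at 8 (size 8, align 8) → ends 16; rss at 16 (size 8, align 8) → ends 24; total 24 bytes, alignment 8
start_time at 0 (size 24, align 8) → ends 24
refcount at 24 (size 4, align 4) → ends 28
c at 28 (size 1, align 1) → ends 29
uid at 29 (size 1, align 1) → ends 30
e at 30 (size 2, align 2) → ends 32

30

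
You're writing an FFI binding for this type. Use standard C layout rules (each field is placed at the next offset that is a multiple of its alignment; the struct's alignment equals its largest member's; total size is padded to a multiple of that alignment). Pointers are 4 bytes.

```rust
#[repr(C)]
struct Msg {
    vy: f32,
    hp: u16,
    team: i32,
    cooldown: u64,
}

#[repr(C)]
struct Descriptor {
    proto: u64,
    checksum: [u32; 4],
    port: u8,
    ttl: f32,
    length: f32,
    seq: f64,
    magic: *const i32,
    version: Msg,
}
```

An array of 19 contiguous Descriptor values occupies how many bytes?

Msg: @0: vy [4B, align 4] → 4; @4: hp [2B, align 2] → 6; +2 pad (align 4); @8: team [4B, align 4] → 12; +4 pad (align 8); @16: cooldown [8B, align 8] → 24; size 24, align 8
@0: proto [8B, align 8] → 8
@8: checksum [16B, align 4] → 24
@24: port [1B, align 1] → 25
+3 pad (align 4)
@28: ttl [4B, align 4] → 32
@32: length [4B, align 4] → 36
+4 pad (align 8)
@40: seq [8B, align 8] → 48
@48: magic [4B, align 4] → 52
+4 pad (align 8)
@56: version [24B, align 8] → 80
size 80, align 8
array of 19: 19 × 80 = 1520

1520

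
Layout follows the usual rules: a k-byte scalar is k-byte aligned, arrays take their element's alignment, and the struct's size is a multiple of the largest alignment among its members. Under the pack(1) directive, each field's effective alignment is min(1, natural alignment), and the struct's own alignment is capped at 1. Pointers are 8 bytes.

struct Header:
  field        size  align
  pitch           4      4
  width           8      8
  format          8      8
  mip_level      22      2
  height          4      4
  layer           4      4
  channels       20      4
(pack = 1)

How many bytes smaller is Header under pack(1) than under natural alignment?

natural layout:
  pitch at 0 (size 4, align 4) → ends 4
  pad 4 to align 8 for width
  width at 8 (size 8, align 8) → ends 16
  format at 16 (size 8, align 8) → ends 24
  mip_level at 24 (size 22, align 2) → ends 46
  pad 2 to align 4 for height
  height at 48 (size 4, align 4) → ends 52
  layer at 52 (size 4, align 4) → ends 56
  channels at 56 (size 20, align 4) → ends 76
  tail pad 4 to reach multiple of 8
  total 80 bytes, alignment 8
packed(1) layout:
  pitch at 0 (size 4, align 1) → ends 4
  width at 4 (size 8, align 1) → ends 12
  format at 12 (size 8, align 1) → ends 20
  mip_level at 20 (size 22, align 1) → ends 42
  height at 42 (size 4, align 1) → ends 46
  layer at 46 (size 4, align 1) → ends 50
  channels at 50 (size 20, align 1) → ends 70
  total 70 bytes, alignment 1
80 − 70 = 10

10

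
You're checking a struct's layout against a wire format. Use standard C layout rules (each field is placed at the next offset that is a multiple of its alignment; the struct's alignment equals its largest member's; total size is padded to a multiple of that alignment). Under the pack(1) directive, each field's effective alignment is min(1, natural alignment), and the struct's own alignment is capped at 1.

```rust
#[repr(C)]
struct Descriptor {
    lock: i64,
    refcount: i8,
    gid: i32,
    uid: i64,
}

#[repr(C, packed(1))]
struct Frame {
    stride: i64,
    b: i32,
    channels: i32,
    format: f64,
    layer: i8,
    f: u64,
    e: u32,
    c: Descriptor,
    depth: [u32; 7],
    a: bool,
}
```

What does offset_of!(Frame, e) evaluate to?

Descriptor: lock at 0 (size 8, align 8) → ends 8; refcount at 8 (size 1, align 1) → ends 9; pad 3 to align 4 for gid; gid at 12 (size 4, align 4) → ends 16; uid at 16 (size 8, align 8) → ends 24; total 24 bytes, alignment 8
stride at 0 (size 8, align 1) → ends 8
b at 8 (size 4, align 1) → ends 12
channels at 12 (size 4, align 1) → ends 16
format at 16 (size 8, align 1) → ends 24
layer at 24 (size 1, align 1) → ends 25
f at 25 (size 8, align 1) → ends 33
e at 33 (size 4, align 1) → ends 37

33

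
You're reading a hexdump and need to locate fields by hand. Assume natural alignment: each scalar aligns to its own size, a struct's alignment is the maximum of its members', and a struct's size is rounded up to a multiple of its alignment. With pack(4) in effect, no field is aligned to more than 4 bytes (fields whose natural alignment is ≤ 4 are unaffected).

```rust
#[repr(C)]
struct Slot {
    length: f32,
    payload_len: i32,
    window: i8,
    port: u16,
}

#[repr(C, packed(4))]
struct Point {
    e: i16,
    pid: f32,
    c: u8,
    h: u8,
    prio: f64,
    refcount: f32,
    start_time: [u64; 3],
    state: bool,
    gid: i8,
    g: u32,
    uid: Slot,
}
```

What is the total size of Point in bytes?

Slot: @0: length [4B, align 4] → 4; @4: payload_len [4B, align 4] → 8; @8: window [1B, align 1] → 9; +1 pad (align 2); @10: port [2B, align 2] → 12; size 12, align 4
@0: e [2B, align 2] → 2
+2 pad (align 4)
@4: pid [4B, align 4] → 8
@8: c [1B, align 1] → 9
@9: h [1B, align 1] → 10
+2 pad (align 4)
@12: prio [8B, align 4] → 20
@20: refcount [4B, align 4] → 24
@24: start_time [24B, align 4] → 48
@48: state [1B, align 1] → 49
@49: gid [1B, align 1] → 50
+2 pad (align 4)
@52: g [4B, align 4] → 56
@56: uid [12B, align 4] → 68
size 68, align 4

68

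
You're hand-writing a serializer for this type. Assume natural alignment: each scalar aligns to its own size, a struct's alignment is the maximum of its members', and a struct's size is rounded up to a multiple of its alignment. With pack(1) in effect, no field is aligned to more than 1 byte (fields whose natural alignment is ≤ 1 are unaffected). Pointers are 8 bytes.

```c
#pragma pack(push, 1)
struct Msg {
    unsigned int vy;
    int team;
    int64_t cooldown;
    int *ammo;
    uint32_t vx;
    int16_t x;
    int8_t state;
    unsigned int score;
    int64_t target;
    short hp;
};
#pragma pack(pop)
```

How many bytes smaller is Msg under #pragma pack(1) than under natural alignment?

11

natural layout:
  vy at 0 (size 4, align 4) → ends 4
  team at 4 (size 4, align 4) → ends 8
  cooldown at 8 (size 8, align 8) → ends 16
  ammo at 16 (size 8, align 8) → ends 24
  vx at 24 (size 4, align 4) → ends 28
  x at 28 (size 2, align 2) → ends 30
  state at 30 (size 1, align 1) → ends 31
  pad 1 to align 4 for score
  score at 32 (size 4, align 4) → ends 36
  pad 4 to align 8 for target
  target at 40 (size 8, align 8) → ends 48
  hp at 48 (size 2, align 2) → ends 50
  tail pad 6 to reach multiple of 8
  total 56 bytes, alignment 8
packed(1) layout:
  vy at 0 (size 4, align 1) → ends 4
  team at 4 (size 4, align 1) → ends 8
  cooldown at 8 (size 8, align 1) → ends 16
  ammo at 16 (size 8, align 1) → ends 24
  vx at 24 (size 4, align 1) → ends 28
  x at 28 (size 2, align 1) → ends 30
  state at 30 (size 1, align 1) → ends 31
  score at 31 (size 4, align 1) → ends 35
  target at 35 (size 8, align 1) → ends 43
  hp at 43 (size 2, align 1) → ends 45
  total 45 bytes, alignment 1
56 − 45 = 11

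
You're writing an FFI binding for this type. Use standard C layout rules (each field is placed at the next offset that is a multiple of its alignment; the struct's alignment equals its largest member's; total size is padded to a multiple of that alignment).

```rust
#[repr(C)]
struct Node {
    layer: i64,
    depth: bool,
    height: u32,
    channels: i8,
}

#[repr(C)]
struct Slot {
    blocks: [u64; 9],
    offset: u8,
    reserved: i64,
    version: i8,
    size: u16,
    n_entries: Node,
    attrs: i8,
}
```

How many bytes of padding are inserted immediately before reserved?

Node: @0: layer [8B, align 8] → 8; @8: depth [1B, align 1] → 9; +3 pad (align 4); @12: height [4B, align 4] → 16; @16: channels [1B, align 1] → 17; +7 tail pad (align 8); size 24, align 8
@0: blocks [72B, align 8] → 72
@72: offset [1B, align 1] → 73
+7 pad (align 8)
@80: reserved [8B, align 8] → 88

7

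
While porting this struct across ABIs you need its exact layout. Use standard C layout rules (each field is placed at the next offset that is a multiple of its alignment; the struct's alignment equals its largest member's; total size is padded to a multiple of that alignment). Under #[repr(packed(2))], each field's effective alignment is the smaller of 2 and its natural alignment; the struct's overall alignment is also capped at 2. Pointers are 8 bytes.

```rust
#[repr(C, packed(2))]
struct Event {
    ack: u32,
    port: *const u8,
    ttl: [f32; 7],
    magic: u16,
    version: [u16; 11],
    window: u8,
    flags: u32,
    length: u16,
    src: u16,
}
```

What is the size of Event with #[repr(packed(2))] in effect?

74

ack at 0 (size 4, align 2) → ends 4
port at 4 (size 8, align 2) → ends 12
ttl at 12 (size 28, align 2) → ends 40
magic at 40 (size 2, align 2) → ends 42
version at 42 (size 22, align 2) → ends 64
window at 64 (size 1, align 1) → ends 65
pad 1 to align 2 for flags
flags at 66 (size 4, align 2) → ends 70
length at 70 (size 2, align 2) → ends 72
src at 72 (size 2, align 2) → ends 74
total 74 bytes, alignment 2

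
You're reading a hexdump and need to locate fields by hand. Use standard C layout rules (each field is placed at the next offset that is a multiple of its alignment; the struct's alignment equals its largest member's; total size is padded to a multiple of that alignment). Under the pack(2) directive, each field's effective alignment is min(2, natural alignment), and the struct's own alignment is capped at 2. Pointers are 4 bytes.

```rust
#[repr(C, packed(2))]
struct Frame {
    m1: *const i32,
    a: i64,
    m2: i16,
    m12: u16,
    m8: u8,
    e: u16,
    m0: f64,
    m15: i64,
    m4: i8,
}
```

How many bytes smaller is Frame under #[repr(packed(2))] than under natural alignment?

10

natural layout:
  0..4  m1  (4B, 4-aligned)
  4..8  -- padding (4B)
  8..16  a  (8B, 8-aligned)
  16..18  m2  (2B, 2-aligned)
  18..20  m12  (2B, 2-aligned)
  20..21  m8  (1B, 1-aligned)
  21..22  -- padding (1B)
  22..24  e  (2B, 2-aligned)
  24..32  m0  (8B, 8-aligned)
  32..40  m15  (8B, 8-aligned)
  40..41  m4  (1B, 1-aligned)
  41..48  -- tail padding (7B)
  sizeof = 48, alignof = 8
packed(2) layout:
  0..4  m1  (4B, 2-aligned)
  4..12  a  (8B, 2-aligned)
  12..14  m2  (2B, 2-aligned)
  14..16  m12  (2B, 2-aligned)
  16..17  m8  (1B, 1-aligned)
  17..18  -- padding (1B)
  18..20  e  (2B, 2-aligned)
  20..28  m0  (8B, 2-aligned)
  28..36  m15  (8B, 2-aligned)
  36..37  m4  (1B, 1-aligned)
  37..38  -- tail padding (1B)
  sizeof = 38, alignof = 2
48 − 38 = 10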